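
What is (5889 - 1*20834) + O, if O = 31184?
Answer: 16239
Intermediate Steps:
(5889 - 1*20834) + O = (5889 - 1*20834) + 31184 = (5889 - 20834) + 31184 = -14945 + 31184 = 16239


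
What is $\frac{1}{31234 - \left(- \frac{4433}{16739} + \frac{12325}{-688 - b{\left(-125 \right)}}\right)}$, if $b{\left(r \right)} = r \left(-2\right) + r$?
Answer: $\frac{13608807}{425267390042} \approx 3.2001 \cdot 10^{-5}$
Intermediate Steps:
$b{\left(r \right)} = - r$ ($b{\left(r \right)} = - 2 r + r = - r$)
$\frac{1}{31234 - \left(- \frac{4433}{16739} + \frac{12325}{-688 - b{\left(-125 \right)}}\right)} = \frac{1}{31234 - \left(- \frac{4433}{16739} + \frac{12325}{-688 - \left(-1\right) \left(-125\right)}\right)} = \frac{1}{31234 - \left(- \frac{4433}{16739} + \frac{12325}{-688 - 125}\right)} = \frac{1}{31234 - \left(- \frac{4433}{16739} + \frac{12325}{-813}\right)} = \frac{1}{31234 + \left(\left(-12325\right) \left(- \frac{1}{813}\right) + \frac{4433}{16739}\right)} = \frac{1}{31234 + \left(\frac{12325}{813} + \frac{4433}{16739}\right)} = \frac{1}{31234 + \frac{209912204}{13608807}} = \frac{1}{\frac{425267390042}{13608807}} = \frac{13608807}{425267390042}$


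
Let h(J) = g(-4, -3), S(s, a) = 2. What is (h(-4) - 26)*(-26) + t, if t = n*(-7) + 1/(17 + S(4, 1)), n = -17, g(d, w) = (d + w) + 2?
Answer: 17576/19 ≈ 925.05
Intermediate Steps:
g(d, w) = 2 + d + w
h(J) = -5 (h(J) = 2 - 4 - 3 = -5)
t = 2262/19 (t = -17*(-7) + 1/(17 + 2) = 119 + 1/19 = 2262/19 ≈ 119.05)
(h(-4) - 26)*(-26) + t = (-5 - 26)*(-26) + 2262/19 = -31*(-26) + 2262/19 = 806 + 2262/19 = 17576/19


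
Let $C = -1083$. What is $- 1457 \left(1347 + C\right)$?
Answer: $-384648$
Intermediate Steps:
$- 1457 \left(1347 + C\right) = - 1457 \left(1347 - 1083\right) = \left(-1457\right) 264 = -384648$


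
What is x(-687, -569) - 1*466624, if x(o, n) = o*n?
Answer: -75721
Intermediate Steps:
x(o, n) = n*o
x(-687, -569) - 1*466624 = -569*(-687) - 1*466624 = 390903 - 466624 = -75721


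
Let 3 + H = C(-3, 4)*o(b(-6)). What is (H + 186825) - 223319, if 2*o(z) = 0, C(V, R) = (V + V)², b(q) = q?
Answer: -36497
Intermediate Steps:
C(V, R) = 4*V² (C(V, R) = (2*V)² = 4*V²)
o(z) = 0 (o(z) = (½)*0 = 0)
H = -3 (H = -3 + (4*(-3)²)*0 = -3 + (4*9)*0 = -3 + 36*0 = -3 + 0 = -3)
(H + 186825) - 223319 = (-3 + 186825) - 223319 = 186822 - 223319 = -36497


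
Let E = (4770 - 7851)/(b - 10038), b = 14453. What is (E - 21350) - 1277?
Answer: -99901286/4415 ≈ -22628.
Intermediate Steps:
E = -3081/4415 (E = (4770 - 7851)/(14453 - 10038) = -3081/4415 ≈ -0.69785)
(E - 21350) - 1277 = (-3081/4415 - 21350) - 1277 = -94263331/4415 - 1277 = -99901286/4415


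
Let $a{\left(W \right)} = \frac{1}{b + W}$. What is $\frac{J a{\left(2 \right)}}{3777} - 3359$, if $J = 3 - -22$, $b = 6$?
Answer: $- \frac{101495519}{30216} \approx -3359.0$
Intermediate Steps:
$a{\left(W \right)} = \frac{1}{6 + W}$
$J = 25$ ($J = 3 + 22 = 25$)
$\frac{J a{\left(2 \right)}}{3777} - 3359 = \frac{25 \frac{1}{6 + 2}}{3777} - 3359 = \frac{25}{8} \cdot \frac{1}{3777} - 3359 = \frac{25}{30216} - 3359 = - \frac{101495519}{30216}$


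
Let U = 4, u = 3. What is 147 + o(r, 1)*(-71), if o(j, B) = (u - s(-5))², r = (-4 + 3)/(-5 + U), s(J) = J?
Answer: -4397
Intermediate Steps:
r = 1 (r = (-4 + 3)/(-5 + 4) = -1/(-1) = -1*(-1) = 1)
o(j, B) = 64 (o(j, B) = (3 - 1*(-5))² = (3 + 5)² = 8² = 64)
147 + o(r, 1)*(-71) = 147 + 64*(-71) = 147 - 4544 = -4397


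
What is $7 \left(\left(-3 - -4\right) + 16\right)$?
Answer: $119$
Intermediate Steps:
$7 \left(\left(-3 - -4\right) + 16\right) = 7 \left(\left(-3 + 4\right) + 16\right) = 7 \left(1 + 16\right) = 7 \cdot 17 = 119$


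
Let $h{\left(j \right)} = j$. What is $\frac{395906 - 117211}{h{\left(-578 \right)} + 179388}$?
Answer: $\frac{55739}{35762} \approx 1.5586$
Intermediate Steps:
$\frac{395906 - 117211}{h{\left(-578 \right)} + 179388} = \frac{395906 - 117211}{-578 + 179388} = \frac{395906 - 117211}{178810} = 278695 \cdot \frac{1}{178810} = \frac{55739}{35762}$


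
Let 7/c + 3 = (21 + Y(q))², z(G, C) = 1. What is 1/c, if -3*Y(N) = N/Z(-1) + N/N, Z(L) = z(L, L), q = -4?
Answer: 481/7 ≈ 68.714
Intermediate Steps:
Z(L) = 1
Y(N) = -⅓ - N/3 (Y(N) = -(N/1 + N/N)/3 = -(N*1 + 1)/3 = -(N + 1)/3 = -(1 + N)/3 = -⅓ - N/3)
c = 7/481 (c = 7/(-3 + (21 + (-⅓ - ⅓*(-4)))²) = 7/(-3 + (21 + (-⅓ + 4/3))²) = 7/(-3 + (21 + 1)²) = 7/(-3 + 22²) = 7/(-3 + 484) = 7/481 ≈ 0.014553)
1/c = 1/(7/481) = 481/7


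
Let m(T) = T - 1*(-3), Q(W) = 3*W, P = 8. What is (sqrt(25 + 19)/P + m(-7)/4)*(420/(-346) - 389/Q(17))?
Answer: 78007/8823 - 78007*sqrt(11)/35292 ≈ 1.5105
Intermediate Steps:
m(T) = 3 + T (m(T) = T + 3 = 3 + T)
(sqrt(25 + 19)/P + m(-7)/4)*(420/(-346) - 389/Q(17)) = (sqrt(25 + 19)/8 + (3 - 7)/4)*(420/(-346) - 389/(3*17)) = (sqrt(44)*(1/8) - 4*1/4)*(420*(-1/346) - 389/51) = ((2*sqrt(11))*(1/8) - 1)*(-210/173 - 389*1/51) = (sqrt(11)/4 - 1)*(-210/173 - 389/51) = (-1 + sqrt(11)/4)*(-78007/8823) = 78007/8823 - 78007*sqrt(11)/35292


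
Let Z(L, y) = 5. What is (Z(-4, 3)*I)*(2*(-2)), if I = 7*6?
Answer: -840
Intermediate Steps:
I = 42
(Z(-4, 3)*I)*(2*(-2)) = (5*42)*(2*(-2)) = 210*(-4) = -840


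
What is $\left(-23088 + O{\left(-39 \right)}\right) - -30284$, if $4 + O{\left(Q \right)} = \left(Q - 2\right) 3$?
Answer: $7069$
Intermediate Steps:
$O{\left(Q \right)} = -10 + 3 Q$ ($O{\left(Q \right)} = -4 + \left(Q - 2\right) 3 = -4 + \left(-2 + Q\right) 3 = -4 + \left(-6 + 3 Q\right) = -10 + 3 Q$)
$\left(-23088 + O{\left(-39 \right)}\right) - -30284 = \left(-23088 + \left(-10 + 3 \left(-39\right)\right)\right) - -30284 = \left(-23088 - 127\right) + 30284 = -23215 + 30284 = 7069$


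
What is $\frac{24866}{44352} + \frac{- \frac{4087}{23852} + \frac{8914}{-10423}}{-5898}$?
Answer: $\frac{1620126634603}{2888826339168} \approx 0.56083$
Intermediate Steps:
$\frac{24866}{44352} + \frac{- \frac{4087}{23852} + \frac{8914}{-10423}}{-5898} = 24866 \cdot \frac{1}{44352} + \left(\left(-4087\right) \frac{1}{23852} + 8914 \left(- \frac{1}{10423}\right)\right) \left(- \frac{1}{5898}\right) = \frac{12433}{22176} + \left(- \frac{61}{356} - \frac{8914}{10423}\right) \left(- \frac{1}{5898}\right) = \frac{12433}{22176} - - \frac{1269729}{7295016008} = \frac{12433}{22176} + \frac{1269729}{7295016008} = \frac{1620126634603}{2888826339168}$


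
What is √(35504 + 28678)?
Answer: √64182 ≈ 253.34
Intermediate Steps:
√(35504 + 28678) = √64182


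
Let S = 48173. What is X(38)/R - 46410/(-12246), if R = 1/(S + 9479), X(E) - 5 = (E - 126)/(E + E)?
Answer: 660760877/2983 ≈ 2.2151e+5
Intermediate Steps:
X(E) = 5 + (-126 + E)/(2*E) (X(E) = 5 + (E - 126)/(E + E) = 5 + (-126 + E)/((2*E)) = 5 + (-126 + E)*(1/(2*E)) = 5 + (-126 + E)/(2*E))
R = 1/57652 (R = 1/(48173 + 9479) = 1/57652 ≈ 1.7345e-5)
X(38)/R - 46410/(-12246) = (11/2 - 63/38)/(1/57652) - 46410/(-12246) = (11/2 - 63*1/38)*57652 - 46410*(-1/12246) = (11/2 - 63/38)*57652 + 595/157 = (73/19)*57652 + 595/157 = 4208596/19 + 595/157 = 660760877/2983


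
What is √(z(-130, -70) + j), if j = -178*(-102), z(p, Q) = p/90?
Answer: √163391/3 ≈ 134.74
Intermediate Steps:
z(p, Q) = p/90 (z(p, Q) = p*(1/90) = p/90)
j = 18156
√(z(-130, -70) + j) = √((1/90)*(-130) + 18156) = √(-13/9 + 18156) = √(163391/9) = √163391/3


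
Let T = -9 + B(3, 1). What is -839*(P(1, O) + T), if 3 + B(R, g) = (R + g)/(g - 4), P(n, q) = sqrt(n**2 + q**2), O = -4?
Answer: 33560/3 - 839*sqrt(17) ≈ 7727.4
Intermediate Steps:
B(R, g) = -3 + (R + g)/(-4 + g) (B(R, g) = -3 + (R + g)/(g - 4) = -3 + (R + g)/(-4 + g))
T = -40/3 (T = -9 + (12 + 3 - 2*1)/(-4 + 1) = -9 + (12 + 3 - 2)/(-3) = -9 - 1/3*13 = -9 - 13/3 = -40/3 ≈ -13.333)
-839*(P(1, O) + T) = -839*(sqrt(1**2 + (-4)**2) - 40/3) = -839*(sqrt(1 + 16) - 40/3) = -839*(sqrt(17) - 40/3) = -839*(-40/3 + sqrt(17)) = 33560/3 - 839*sqrt(17)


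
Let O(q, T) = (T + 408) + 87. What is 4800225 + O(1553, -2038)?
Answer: 4798682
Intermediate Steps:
O(q, T) = 495 + T (O(q, T) = (408 + T) + 87 = 495 + T)
4800225 + O(1553, -2038) = 4800225 + (495 - 2038) = 4800225 - 1543 = 4798682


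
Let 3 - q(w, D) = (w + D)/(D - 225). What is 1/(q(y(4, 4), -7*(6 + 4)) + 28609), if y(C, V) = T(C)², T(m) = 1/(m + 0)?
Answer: 4720/135047521 ≈ 3.4951e-5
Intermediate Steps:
T(m) = 1/m
y(C, V) = C⁻² (y(C, V) = (1/C)² = C⁻²)
q(w, D) = 3 - (D + w)/(-225 + D) (q(w, D) = 3 - (w + D)/(D - 225) = 3 - (D + w)/(-225 + D))
1/(q(y(4, 4), -7*(6 + 4)) + 28609) = 1/((-675 - 1/4² + 2*(-7*(6 + 4)))/(-225 - 7*(6 + 4)) + 28609) = 1/((-675 - 1*1/16 + 2*(-7*10))/(-225 - 7*10) + 28609) = 1/((-675 - 1/16 + 2*(-70))/(-225 - 70) + 28609) = 1/((-675 - 1/16 - 140)/(-295) + 28609) = 1/(-1/295*(-13041/16) + 28609) = 1/(13041/4720 + 28609) = 1/(135047521/4720) = 4720/135047521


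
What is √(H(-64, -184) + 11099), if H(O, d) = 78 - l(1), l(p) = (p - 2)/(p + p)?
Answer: √44710/2 ≈ 105.72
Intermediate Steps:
l(p) = (-2 + p)/(2*p) (l(p) = (-2 + p)/((2*p)) = (-2 + p)*(1/(2*p)) = (-2 + p)/(2*p))
H(O, d) = 157/2 (H(O, d) = 78 - (-2 + 1)/(2*1) = 78 - (-1)/2 = 78 - 1*(-½) = 78 + ½ = 157/2)
√(H(-64, -184) + 11099) = √(157/2 + 11099) = √(22355/2) = √44710/2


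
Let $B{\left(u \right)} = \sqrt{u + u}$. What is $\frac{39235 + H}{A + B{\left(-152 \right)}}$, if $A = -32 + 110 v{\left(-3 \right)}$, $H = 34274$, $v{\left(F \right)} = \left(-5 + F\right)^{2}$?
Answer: $\frac{32196942}{3069523} - \frac{73509 i \sqrt{19}}{12278092} \approx 10.489 - 0.026097 i$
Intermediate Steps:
$B{\left(u \right)} = \sqrt{2} \sqrt{u}$ ($B{\left(u \right)} = \sqrt{2 u} = \sqrt{2} \sqrt{u}$)
$A = 7008$ ($A = -32 + 110 \left(-5 - 3\right)^{2} = -32 + 110 \left(-8\right)^{2} = -32 + 110 \cdot 64 = -32 + 7040 = 7008$)
$\frac{39235 + H}{A + B{\left(-152 \right)}} = \frac{39235 + 34274}{7008 + \sqrt{2} \sqrt{-152}} = \frac{73509}{7008 + \sqrt{2} \cdot 2 i \sqrt{38}} = \frac{73509}{7008 + 4 i \sqrt{19}}$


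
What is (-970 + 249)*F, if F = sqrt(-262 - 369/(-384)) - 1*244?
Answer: 175924 - 721*I*sqrt(66826)/16 ≈ 1.7592e+5 - 11649.0*I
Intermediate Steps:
F = -244 + I*sqrt(66826)/16 (F = sqrt(-262 - 369*(-1/384)) - 244 = sqrt(-262 + 123/128) - 244 = sqrt(-33413/128) - 244 = I*sqrt(66826)/16 - 244 = -244 + I*sqrt(66826)/16 ≈ -244.0 + 16.157*I)
(-970 + 249)*F = (-970 + 249)*(-244 + I*sqrt(66826)/16) = -721*(-244 + I*sqrt(66826)/16) = 175924 - 721*I*sqrt(66826)/16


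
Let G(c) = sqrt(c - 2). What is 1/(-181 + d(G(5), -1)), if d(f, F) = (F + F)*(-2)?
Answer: -1/177 ≈ -0.0056497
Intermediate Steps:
G(c) = sqrt(-2 + c)
d(f, F) = -4*F (d(f, F) = (2*F)*(-2) = -4*F)
1/(-181 + d(G(5), -1)) = 1/(-181 - 4*(-1)) = 1/(-181 + 4) = 1/(-177) = -1/177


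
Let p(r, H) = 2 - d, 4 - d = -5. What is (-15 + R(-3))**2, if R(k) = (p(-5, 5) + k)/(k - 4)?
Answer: 9025/49 ≈ 184.18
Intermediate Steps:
d = 9 (d = 4 - 1*(-5) = 4 + 5 = 9)
p(r, H) = -7 (p(r, H) = 2 - 1*9 = 2 - 9 = -7)
R(k) = (-7 + k)/(-4 + k) (R(k) = (-7 + k)/(k - 4) = (-7 + k)/(-4 + k))
(-15 + R(-3))**2 = (-15 + (-7 - 3)/(-4 - 3))**2 = (-15 - 10/(-7))**2 = (-15 - 1/7*(-10))**2 = (-15 + 10/7)**2 = (-95/7)**2 = 9025/49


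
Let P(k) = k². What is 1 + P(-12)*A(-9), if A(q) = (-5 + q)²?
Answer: 28225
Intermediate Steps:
1 + P(-12)*A(-9) = 1 + (-12)²*(-5 - 9)² = 1 + 144*(-14)² = 1 + 144*196 = 1 + 28224 = 28225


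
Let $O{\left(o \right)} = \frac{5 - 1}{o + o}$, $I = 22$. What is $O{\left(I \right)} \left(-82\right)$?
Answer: $- \frac{82}{11} \approx -7.4545$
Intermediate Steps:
$O{\left(o \right)} = \frac{2}{o}$ ($O{\left(o \right)} = \frac{4}{2 o} = 4 \frac{1}{2 o} = \frac{2}{o}$)
$O{\left(I \right)} \left(-82\right) = \frac{2}{22} \left(-82\right) = 2 \cdot \frac{1}{22} \left(-82\right) = \frac{1}{11} \left(-82\right) = - \frac{82}{11}$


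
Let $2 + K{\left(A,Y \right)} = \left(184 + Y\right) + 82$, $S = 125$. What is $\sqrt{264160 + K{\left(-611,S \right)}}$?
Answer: $\sqrt{264549} \approx 514.34$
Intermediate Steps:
$K{\left(A,Y \right)} = 264 + Y$ ($K{\left(A,Y \right)} = -2 + \left(\left(184 + Y\right) + 82\right) = -2 + \left(266 + Y\right) = 264 + Y$)
$\sqrt{264160 + K{\left(-611,S \right)}} = \sqrt{264160 + \left(264 + 125\right)} = \sqrt{264160 + 389} = \sqrt{264549}$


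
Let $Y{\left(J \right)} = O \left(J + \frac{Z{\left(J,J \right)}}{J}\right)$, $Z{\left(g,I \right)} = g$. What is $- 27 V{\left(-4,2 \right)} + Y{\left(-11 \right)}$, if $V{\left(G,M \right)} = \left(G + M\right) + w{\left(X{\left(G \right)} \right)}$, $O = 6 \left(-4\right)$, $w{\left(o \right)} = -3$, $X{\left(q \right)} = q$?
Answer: $375$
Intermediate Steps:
$O = -24$
$V{\left(G,M \right)} = -3 + G + M$ ($V{\left(G,M \right)} = \left(G + M\right) - 3 = -3 + G + M$)
$Y{\left(J \right)} = -24 - 24 J$ ($Y{\left(J \right)} = - 24 \left(J + \frac{J}{J}\right) = - 24 \left(J + 1\right) = - 24 \left(1 + J\right) = -24 - 24 J$)
$- 27 V{\left(-4,2 \right)} + Y{\left(-11 \right)} = - 27 \left(-3 - 4 + 2\right) - -240 = \left(-27\right) \left(-5\right) + \left(-24 + 264\right) = 135 + 240 = 375$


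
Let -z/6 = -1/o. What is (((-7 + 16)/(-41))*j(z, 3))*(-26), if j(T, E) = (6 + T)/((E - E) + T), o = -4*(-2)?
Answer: 2106/41 ≈ 51.366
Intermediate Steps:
o = 8
z = 3/4 (z = -(-6)/8 = -6*(-1/8) = 3/4 ≈ 0.75000)
j(T, E) = (6 + T)/T (j(T, E) = (6 + T)/(0 + T) = (6 + T)/T)
(((-7 + 16)/(-41))*j(z, 3))*(-26) = (((-7 + 16)/(-41))*((6 + 3/4)/(3/4)))*(-26) = ((9*(-1/41))*((4/3)*(27/4)))*(-26) = -9/41*9*(-26) = -81/41*(-26) = 2106/41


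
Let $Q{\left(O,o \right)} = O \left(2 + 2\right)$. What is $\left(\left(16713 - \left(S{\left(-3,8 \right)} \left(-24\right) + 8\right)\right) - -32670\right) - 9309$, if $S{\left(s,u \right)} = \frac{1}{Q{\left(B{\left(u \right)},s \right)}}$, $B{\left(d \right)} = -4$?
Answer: $\frac{80129}{2} \approx 40065.0$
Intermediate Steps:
$Q{\left(O,o \right)} = 4 O$ ($Q{\left(O,o \right)} = O 4 = 4 O$)
$S{\left(s,u \right)} = - \frac{1}{16}$ ($S{\left(s,u \right)} = \frac{1}{4 \left(-4\right)} = \frac{1}{-16} = - \frac{1}{16}$)
$\left(\left(16713 - \left(S{\left(-3,8 \right)} \left(-24\right) + 8\right)\right) - -32670\right) - 9309 = \left(\left(16713 - \left(\left(- \frac{1}{16}\right) \left(-24\right) + 8\right)\right) - -32670\right) - 9309 = \left(\left(16713 - \left(\frac{3}{2} + 8\right)\right) + 32670\right) - 9309 = \left(\left(16713 - \frac{19}{2}\right) + 32670\right) - 9309 = \left(\frac{33407}{2} + 32670\right) - 9309 = \frac{98747}{2} - 9309 = \frac{80129}{2}$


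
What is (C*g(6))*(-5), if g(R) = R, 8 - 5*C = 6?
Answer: -12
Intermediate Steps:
C = ⅖ (C = 8/5 - ⅕*6 = 8/5 - 6/5 = ⅖ ≈ 0.40000)
(C*g(6))*(-5) = ((⅖)*6)*(-5) = (12/5)*(-5) = -12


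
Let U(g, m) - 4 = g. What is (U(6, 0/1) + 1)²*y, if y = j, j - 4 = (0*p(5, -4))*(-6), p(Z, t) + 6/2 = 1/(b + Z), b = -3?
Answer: 484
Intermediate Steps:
p(Z, t) = -3 + 1/(-3 + Z)
U(g, m) = 4 + g
j = 4 (j = 4 + (0*((10 - 3*5)/(-3 + 5)))*(-6) = 4 + (0*((10 - 15)/2))*(-6) = 4 + (0*((½)*(-5)))*(-6) = 4 + (0*(-5/2))*(-6) = 4 + 0*(-6) = 4 + 0 = 4)
y = 4
(U(6, 0/1) + 1)²*y = ((4 + 6) + 1)²*4 = (10 + 1)²*4 = 11²*4 = 121*4 = 484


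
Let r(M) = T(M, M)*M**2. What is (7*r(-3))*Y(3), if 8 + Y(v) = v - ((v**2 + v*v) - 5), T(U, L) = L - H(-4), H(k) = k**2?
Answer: 21546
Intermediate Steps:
T(U, L) = -16 + L (T(U, L) = L - 1*(-4)**2 = L - 1*16 = L - 16 = -16 + L)
Y(v) = -3 + v - 2*v**2 (Y(v) = -8 + (v - ((v**2 + v*v) - 5)) = -8 + (v - ((v**2 + v**2) - 5)) = -8 + (v - (2*v**2 - 5)) = -8 + (v - (-5 + 2*v**2)) = -8 + (v + (5 - 2*v**2)) = -8 + (5 + v - 2*v**2) = -3 + v - 2*v**2)
r(M) = M**2*(-16 + M) (r(M) = (-16 + M)*M**2 = M**2*(-16 + M))
(7*r(-3))*Y(3) = (7*((-3)**2*(-16 - 3)))*(-3 + 3 - 2*3**2) = (7*(9*(-19)))*(-3 + 3 - 2*9) = (7*(-171))*(-3 + 3 - 18) = -1197*(-18) = 21546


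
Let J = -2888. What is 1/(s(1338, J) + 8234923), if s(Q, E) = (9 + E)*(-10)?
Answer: 1/8263713 ≈ 1.2101e-7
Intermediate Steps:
s(Q, E) = -90 - 10*E
1/(s(1338, J) + 8234923) = 1/((-90 - 10*(-2888)) + 8234923) = 1/((-90 + 28880) + 8234923) = 1/(28790 + 8234923) = 1/8263713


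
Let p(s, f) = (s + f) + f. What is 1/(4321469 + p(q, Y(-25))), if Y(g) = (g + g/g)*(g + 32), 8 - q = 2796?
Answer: 1/4318345 ≈ 2.3157e-7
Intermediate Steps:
q = -2788 (q = 8 - 1*2796 = 8 - 2796 = -2788)
Y(g) = (1 + g)*(32 + g) (Y(g) = (g + 1)*(32 + g) = (1 + g)*(32 + g))
p(s, f) = s + 2*f (p(s, f) = (f + s) + f = s + 2*f)
1/(4321469 + p(q, Y(-25))) = 1/(4321469 + (-2788 + 2*(32 + (-25)**2 + 33*(-25)))) = 1/(4321469 + (-2788 + 2*(32 + 625 - 825))) = 1/(4321469 + (-2788 + 2*(-168))) = 1/(4321469 + (-2788 - 336)) = 1/(4321469 - 3124) = 1/4318345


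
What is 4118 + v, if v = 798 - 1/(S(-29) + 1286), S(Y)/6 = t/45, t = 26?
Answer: 95085257/19342 ≈ 4916.0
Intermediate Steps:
S(Y) = 52/15 (S(Y) = 6*(26/45) = 52/15)
v = 15434901/19342 (v = 798 - 1/(52/15 + 1286) = 798 - 1/19342/15 = 798 - 1*15/19342 = 798 - 15/19342 = 15434901/19342 ≈ 798.00)
4118 + v = 4118 + 15434901/19342 = 95085257/19342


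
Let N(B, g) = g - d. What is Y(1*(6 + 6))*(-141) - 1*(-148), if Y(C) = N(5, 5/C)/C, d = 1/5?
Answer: 34909/240 ≈ 145.45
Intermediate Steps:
d = ⅕ ≈ 0.20000
N(B, g) = -⅕ + g (N(B, g) = g - 1*⅕ = g - ⅕ = -⅕ + g)
Y(C) = (-⅕ + 5/C)/C
Y(1*(6 + 6))*(-141) - 1*(-148) = ((25 - (6 + 6))/(5*(1*(6 + 6))²))*(-141) - 1*(-148) = ((25 - 12)/(5*(1*12)²))*(-141) + 148 = ((⅕)*(25 - 1*12)/12²)*(-141) + 148 = ((⅕)*(1/144)*(25 - 12))*(-141) + 148 = ((⅕)*(1/144)*13)*(-141) + 148 = (13/720)*(-141) + 148 = -611/240 + 148 = 34909/240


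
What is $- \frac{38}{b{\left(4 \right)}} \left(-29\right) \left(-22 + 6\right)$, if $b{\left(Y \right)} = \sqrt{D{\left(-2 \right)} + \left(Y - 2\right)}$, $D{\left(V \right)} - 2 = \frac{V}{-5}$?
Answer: $- \frac{8816 \sqrt{110}}{11} \approx -8405.7$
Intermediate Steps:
$D{\left(V \right)} = 2 - \frac{V}{5}$ ($D{\left(V \right)} = 2 + \frac{V}{-5} = 2 + V \left(- \frac{1}{5}\right) = 2 - \frac{V}{5}$)
$b{\left(Y \right)} = \sqrt{\frac{2}{5} + Y}$ ($b{\left(Y \right)} = \sqrt{\left(2 - - \frac{2}{5}\right) + \left(Y - 2\right)} = \sqrt{\left(2 + \frac{2}{5}\right) + \left(-2 + Y\right)} = \sqrt{\frac{12}{5} + \left(-2 + Y\right)} = \sqrt{\frac{2}{5} + Y}$)
$- \frac{38}{b{\left(4 \right)}} \left(-29\right) \left(-22 + 6\right) = - \frac{38}{\frac{1}{5} \sqrt{10 + 25 \cdot 4}} \left(-29\right) \left(-22 + 6\right) = - \frac{38}{\frac{1}{5} \sqrt{10 + 100}} \left(-29\right) \left(-16\right) = - \frac{38}{\frac{1}{5} \sqrt{110}} \left(-29\right) \left(-16\right) = - 38 \frac{\sqrt{110}}{22} \left(-29\right) \left(-16\right) = - \frac{19 \sqrt{110}}{11} \left(-29\right) \left(-16\right) = \frac{551 \sqrt{110}}{11} \left(-16\right) = - \frac{8816 \sqrt{110}}{11}$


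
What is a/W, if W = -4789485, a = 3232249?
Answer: -3232249/4789485 ≈ -0.67486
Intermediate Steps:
a/W = 3232249/(-4789485) = 3232249*(-1/4789485) = -3232249/4789485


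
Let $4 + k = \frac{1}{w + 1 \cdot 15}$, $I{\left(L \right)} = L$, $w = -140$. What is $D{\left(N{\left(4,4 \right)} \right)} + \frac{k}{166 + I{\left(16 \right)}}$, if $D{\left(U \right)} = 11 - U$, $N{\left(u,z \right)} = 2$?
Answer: $\frac{204249}{22750} \approx 8.978$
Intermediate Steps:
$k = - \frac{501}{125}$ ($k = -4 + \frac{1}{-140 + 1 \cdot 15} = -4 + \frac{1}{-140 + 15} = -4 + \frac{1}{-125} = -4 - \frac{1}{125} = - \frac{501}{125} \approx -4.008$)
$D{\left(N{\left(4,4 \right)} \right)} + \frac{k}{166 + I{\left(16 \right)}} = \left(11 - 2\right) + \frac{1}{166 + 16} \left(- \frac{501}{125}\right) = \left(11 - 2\right) + \frac{1}{182} \left(- \frac{501}{125}\right) = 9 + \frac{1}{182} \left(- \frac{501}{125}\right) = 9 - \frac{501}{22750} = \frac{204249}{22750}$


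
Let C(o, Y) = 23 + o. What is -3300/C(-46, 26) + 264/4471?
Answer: 14760372/102833 ≈ 143.54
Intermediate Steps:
-3300/C(-46, 26) + 264/4471 = -3300/(23 - 46) + 264/4471 = -3300/(-23) + 264*(1/4471) = -3300*(-1/23) + 264/4471 = 3300/23 + 264/4471 = 14760372/102833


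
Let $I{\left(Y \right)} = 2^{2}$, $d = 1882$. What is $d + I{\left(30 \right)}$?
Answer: $1886$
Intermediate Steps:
$I{\left(Y \right)} = 4$
$d + I{\left(30 \right)} = 1882 + 4 = 1886$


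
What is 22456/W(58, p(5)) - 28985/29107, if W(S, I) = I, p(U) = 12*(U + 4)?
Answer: 162624103/785889 ≈ 206.93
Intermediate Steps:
p(U) = 48 + 12*U (p(U) = 12*(4 + U) = 48 + 12*U)
22456/W(58, p(5)) - 28985/29107 = 22456/(48 + 12*5) - 28985/29107 = 22456/(48 + 60) - 28985*1/29107 = 22456/108 - 28985/29107 = 22456*(1/108) - 28985/29107 = 5614/27 - 28985/29107 = 162624103/785889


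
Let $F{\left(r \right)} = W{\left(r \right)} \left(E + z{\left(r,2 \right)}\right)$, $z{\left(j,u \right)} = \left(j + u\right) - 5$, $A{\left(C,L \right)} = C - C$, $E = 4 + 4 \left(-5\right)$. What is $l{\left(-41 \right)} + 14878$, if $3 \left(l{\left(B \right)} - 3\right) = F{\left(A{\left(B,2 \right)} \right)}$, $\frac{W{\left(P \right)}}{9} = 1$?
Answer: $14824$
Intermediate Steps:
$E = -16$ ($E = 4 - 20 = -16$)
$A{\left(C,L \right)} = 0$
$z{\left(j,u \right)} = -5 + j + u$
$W{\left(P \right)} = 9$ ($W{\left(P \right)} = 9 \cdot 1 = 9$)
$F{\left(r \right)} = -171 + 9 r$ ($F{\left(r \right)} = 9 \left(-16 + \left(-5 + r + 2\right)\right) = 9 \left(-16 + \left(-3 + r\right)\right) = 9 \left(-19 + r\right) = -171 + 9 r$)
$l{\left(B \right)} = -54$ ($l{\left(B \right)} = 3 + \frac{-171 + 9 \cdot 0}{3} = 3 + \frac{-171 + 0}{3} = 3 + \frac{1}{3} \left(-171\right) = 3 - 57 = -54$)
$l{\left(-41 \right)} + 14878 = -54 + 14878 = 14824$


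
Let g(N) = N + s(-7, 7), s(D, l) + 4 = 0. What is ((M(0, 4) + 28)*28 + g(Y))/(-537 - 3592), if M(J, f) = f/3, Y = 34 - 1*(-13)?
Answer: -2593/12387 ≈ -0.20933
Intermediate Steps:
s(D, l) = -4 (s(D, l) = -4 + 0 = -4)
Y = 47 (Y = 34 + 13 = 47)
M(J, f) = f/3 (M(J, f) = f*(1/3) = f/3)
g(N) = -4 + N (g(N) = N - 4 = -4 + N)
((M(0, 4) + 28)*28 + g(Y))/(-537 - 3592) = (((1/3)*4 + 28)*28 + (-4 + 47))/(-537 - 3592) = ((4/3 + 28)*28 + 43)/(-4129) = ((88/3)*28 + 43)*(-1/4129) = (2464/3 + 43)*(-1/4129) = (2593/3)*(-1/4129) = -2593/12387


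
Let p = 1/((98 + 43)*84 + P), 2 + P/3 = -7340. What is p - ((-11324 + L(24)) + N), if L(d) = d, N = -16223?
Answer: 280239185/10182 ≈ 27523.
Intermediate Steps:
P = -22026 (P = -6 + 3*(-7340) = -6 - 22020 = -22026)
p = -1/10182 (p = 1/((98 + 43)*84 - 22026) = 1/(141*84 - 22026) = 1/(11844 - 22026) = 1/(-10182) = -1/10182 ≈ -9.8213e-5)
p - ((-11324 + L(24)) + N) = -1/10182 - ((-11324 + 24) - 16223) = -1/10182 - (-11300 - 16223) = -1/10182 - 1*(-27523) = -1/10182 + 27523 = 280239185/10182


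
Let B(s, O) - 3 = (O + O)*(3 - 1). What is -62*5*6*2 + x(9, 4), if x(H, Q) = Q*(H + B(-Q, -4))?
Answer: -3736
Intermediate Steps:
B(s, O) = 3 + 4*O (B(s, O) = 3 + (O + O)*(3 - 1) = 3 + (2*O)*2 = 3 + 4*O)
x(H, Q) = Q*(-13 + H) (x(H, Q) = Q*(H + (3 + 4*(-4))) = Q*(H + (3 - 16)) = Q*(H - 13) = Q*(-13 + H))
-62*5*6*2 + x(9, 4) = -62*5*6*2 + 4*(-13 + 9) = -1860*2 + 4*(-4) = -62*60 - 16 = -3720 - 16 = -3736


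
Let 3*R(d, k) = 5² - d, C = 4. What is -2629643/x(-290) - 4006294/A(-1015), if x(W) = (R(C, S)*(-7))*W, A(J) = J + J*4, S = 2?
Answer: 42939901/71050 ≈ 604.36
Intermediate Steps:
A(J) = 5*J (A(J) = J + 4*J = 5*J)
R(d, k) = 25/3 - d/3 (R(d, k) = (5² - d)/3 = (25 - d)/3 = 25/3 - d/3)
x(W) = -49*W (x(W) = ((25/3 - ⅓*4)*(-7))*W = ((25/3 - 4/3)*(-7))*W = (7*(-7))*W = -49*W)
-2629643/x(-290) - 4006294/A(-1015) = -2629643/((-49*(-290))) - 4006294/(5*(-1015)) = -2629643/14210 - 4006294/(-5075) = -2629643*1/14210 - 4006294*(-1/5075) = -2629643/14210 + 4006294/5075 = 42939901/71050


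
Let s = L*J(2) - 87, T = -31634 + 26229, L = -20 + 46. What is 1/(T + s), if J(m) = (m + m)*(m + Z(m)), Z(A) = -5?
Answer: -1/5804 ≈ -0.00017229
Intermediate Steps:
L = 26
J(m) = 2*m*(-5 + m) (J(m) = (m + m)*(m - 5) = (2*m)*(-5 + m) = 2*m*(-5 + m))
T = -5405
s = -399 (s = 26*(2*2*(-5 + 2)) - 87 = 26*(2*2*(-3)) - 87 = 26*(-12) - 87 = -312 - 87 = -399)
1/(T + s) = 1/(-5405 - 399) = 1/(-5804) = -1/5804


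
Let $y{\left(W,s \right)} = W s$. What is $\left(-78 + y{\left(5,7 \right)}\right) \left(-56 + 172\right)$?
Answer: $-4988$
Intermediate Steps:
$\left(-78 + y{\left(5,7 \right)}\right) \left(-56 + 172\right) = \left(-78 + 5 \cdot 7\right) \left(-56 + 172\right) = \left(-78 + 35\right) 116 = \left(-43\right) 116 = -4988$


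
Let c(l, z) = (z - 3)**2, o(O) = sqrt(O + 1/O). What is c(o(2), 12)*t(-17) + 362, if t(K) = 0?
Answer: 362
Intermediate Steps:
c(l, z) = (-3 + z)**2
c(o(2), 12)*t(-17) + 362 = (-3 + 12)**2*0 + 362 = 9**2*0 + 362 = 81*0 + 362 = 0 + 362 = 362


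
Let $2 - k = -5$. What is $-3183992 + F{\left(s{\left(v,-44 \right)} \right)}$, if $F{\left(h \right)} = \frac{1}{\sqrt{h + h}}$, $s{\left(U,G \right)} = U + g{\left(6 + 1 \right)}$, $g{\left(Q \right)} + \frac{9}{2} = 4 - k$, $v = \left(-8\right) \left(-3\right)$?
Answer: $-3183992 + \frac{\sqrt{33}}{33} \approx -3.184 \cdot 10^{6}$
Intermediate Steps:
$v = 24$
$k = 7$ ($k = 2 - -5 = 2 + 5 = 7$)
$g{\left(Q \right)} = - \frac{15}{2}$ ($g{\left(Q \right)} = - \frac{9}{2} + \left(4 - 7\right) = - \frac{9}{2} - 3 = - \frac{15}{2}$)
$s{\left(U,G \right)} = - \frac{15}{2} + U$ ($s{\left(U,G \right)} = U - \frac{15}{2} = - \frac{15}{2} + U$)
$F{\left(h \right)} = \frac{\sqrt{2}}{2 \sqrt{h}}$ ($F{\left(h \right)} = \frac{1}{\sqrt{2 h}} = \frac{1}{\sqrt{2} \sqrt{h}} = \frac{\sqrt{2}}{2 \sqrt{h}}$)
$-3183992 + F{\left(s{\left(v,-44 \right)} \right)} = -3183992 + \frac{\sqrt{2}}{2 \sqrt{- \frac{15}{2} + 24}} = -3183992 + \frac{\sqrt{2}}{2 \frac{\sqrt{66}}{2}} = -3183992 + \frac{\sqrt{2} \frac{\sqrt{66}}{33}}{2} = -3183992 + \frac{\sqrt{33}}{33}$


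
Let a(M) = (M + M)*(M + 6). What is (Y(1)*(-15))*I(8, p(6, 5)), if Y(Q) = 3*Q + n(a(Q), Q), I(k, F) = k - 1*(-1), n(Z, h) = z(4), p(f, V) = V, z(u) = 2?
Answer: -675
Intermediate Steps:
a(M) = 2*M*(6 + M) (a(M) = (2*M)*(6 + M) = 2*M*(6 + M))
n(Z, h) = 2
I(k, F) = 1 + k (I(k, F) = k + 1 = 1 + k)
Y(Q) = 2 + 3*Q (Y(Q) = 3*Q + 2 = 2 + 3*Q)
(Y(1)*(-15))*I(8, p(6, 5)) = ((2 + 3*1)*(-15))*(1 + 8) = ((2 + 3)*(-15))*9 = (5*(-15))*9 = -75*9 = -675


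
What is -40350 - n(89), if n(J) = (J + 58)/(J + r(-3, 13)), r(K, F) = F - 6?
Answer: -1291249/32 ≈ -40352.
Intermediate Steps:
r(K, F) = -6 + F
n(J) = (58 + J)/(7 + J) (n(J) = (J + 58)/(J + (-6 + 13)) = (58 + J)/(J + 7) = (58 + J)/(7 + J))
-40350 - n(89) = -40350 - (58 + 89)/(7 + 89) = -40350 - 147/96 = -40350 - 1*49/32 = -40350 - 49/32 = -1291249/32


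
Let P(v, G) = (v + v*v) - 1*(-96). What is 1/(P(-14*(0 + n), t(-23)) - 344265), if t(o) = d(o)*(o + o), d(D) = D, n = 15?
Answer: -1/300279 ≈ -3.3302e-6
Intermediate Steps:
t(o) = 2*o² (t(o) = o*(o + o) = o*(2*o) = 2*o²)
P(v, G) = 96 + v + v² (P(v, G) = (v + v²) + 96 = 96 + v + v²)
1/(P(-14*(0 + n), t(-23)) - 344265) = 1/((96 - 14*(0 + 15) + (-14*(0 + 15))²) - 344265) = 1/((96 - 14*15 + (-14*15)²) - 344265) = 1/((96 - 210 + (-210)²) - 344265) = 1/((96 - 210 + 44100) - 344265) = 1/(43986 - 344265) = 1/(-300279) = -1/300279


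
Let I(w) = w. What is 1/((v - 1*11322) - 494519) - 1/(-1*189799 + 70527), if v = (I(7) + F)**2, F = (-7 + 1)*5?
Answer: 48255/7533696608 ≈ 6.4052e-6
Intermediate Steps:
F = -30 (F = -6*5 = -30)
v = 529 (v = (7 - 30)**2 = (-23)**2 = 529)
1/((v - 1*11322) - 494519) - 1/(-1*189799 + 70527) = 1/((529 - 1*11322) - 494519) - 1/(-1*189799 + 70527) = 1/((529 - 11322) - 494519) - 1/(-189799 + 70527) = 1/(-10793 - 494519) - 1/(-119272) = 1/(-505312) - 1*(-1/119272) = -1/505312 + 1/119272 = 48255/7533696608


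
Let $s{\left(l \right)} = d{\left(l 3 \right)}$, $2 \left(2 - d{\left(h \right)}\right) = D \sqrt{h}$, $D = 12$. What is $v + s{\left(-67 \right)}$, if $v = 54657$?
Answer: $54659 - 6 i \sqrt{201} \approx 54659.0 - 85.065 i$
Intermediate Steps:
$d{\left(h \right)} = 2 - 6 \sqrt{h}$ ($d{\left(h \right)} = 2 - \frac{12 \sqrt{h}}{2} = 2 - 6 \sqrt{h}$)
$s{\left(l \right)} = 2 - 6 \sqrt{3} \sqrt{l}$ ($s{\left(l \right)} = 2 - 6 \sqrt{l 3} = 2 - 6 \sqrt{3 l} = 2 - 6 \sqrt{3} \sqrt{l}$)
$v + s{\left(-67 \right)} = 54657 + \left(2 - 6 \sqrt{3} \sqrt{-67}\right) = 54657 + \left(2 - 6 \sqrt{3} i \sqrt{67}\right) = 54657 + \left(2 - 6 i \sqrt{201}\right) = 54659 - 6 i \sqrt{201}$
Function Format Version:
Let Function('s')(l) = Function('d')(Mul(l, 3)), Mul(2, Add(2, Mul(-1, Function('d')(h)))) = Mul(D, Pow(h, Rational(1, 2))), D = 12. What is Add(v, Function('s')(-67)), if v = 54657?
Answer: Add(54659, Mul(-6, I, Pow(201, Rational(1, 2)))) ≈ Add(54659., Mul(-85.065, I))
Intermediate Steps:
Function('d')(h) = Add(2, Mul(-6, Pow(h, Rational(1, 2)))) (Function('d')(h) = Add(2, Mul(Rational(-1, 2), Mul(12, Pow(h, Rational(1, 2))))) = Add(2, Mul(-6, Pow(h, Rational(1, 2)))))
Function('s')(l) = Add(2, Mul(-6, Pow(3, Rational(1, 2)), Pow(l, Rational(1, 2)))) (Function('s')(l) = Add(2, Mul(-6, Pow(Mul(l, 3), Rational(1, 2)))) = Add(2, Mul(-6, Pow(Mul(3, l), Rational(1, 2)))) = Add(2, Mul(-6, Mul(Pow(3, Rational(1, 2)), Pow(l, Rational(1, 2))))) = Add(2, Mul(-6, Pow(3, Rational(1, 2)), Pow(l, Rational(1, 2)))))
Add(v, Function('s')(-67)) = Add(54657, Add(2, Mul(-6, Pow(3, Rational(1, 2)), Pow(-67, Rational(1, 2))))) = Add(54657, Add(2, Mul(-6, Pow(3, Rational(1, 2)), Mul(I, Pow(67, Rational(1, 2)))))) = Add(54657, Add(2, Mul(-6, I, Pow(201, Rational(1, 2))))) = Add(54659, Mul(-6, I, Pow(201, Rational(1, 2))))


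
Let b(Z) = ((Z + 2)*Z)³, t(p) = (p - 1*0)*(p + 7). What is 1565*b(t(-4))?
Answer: 2704320000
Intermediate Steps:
t(p) = p*(7 + p) (t(p) = (p + 0)*(7 + p) = p*(7 + p))
b(Z) = Z³*(2 + Z)³ (b(Z) = ((2 + Z)*Z)³ = (Z*(2 + Z))³ = Z³*(2 + Z)³)
1565*b(t(-4)) = 1565*((-4*(7 - 4))³*(2 - 4*(7 - 4))³) = 1565*((-4*3)³*(2 - 4*3)³) = 1565*((-12)³*(2 - 12)³) = 1565*(-1728*(-10)³) = 1565*(-1728*(-1000)) = 1565*1728000 = 2704320000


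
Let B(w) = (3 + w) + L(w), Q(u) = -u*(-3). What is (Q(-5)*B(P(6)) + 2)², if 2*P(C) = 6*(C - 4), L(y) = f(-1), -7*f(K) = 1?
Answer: 839056/49 ≈ 17124.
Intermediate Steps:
f(K) = -⅐ (f(K) = -⅐*1 = -⅐)
L(y) = -⅐
Q(u) = 3*u
P(C) = -12 + 3*C (P(C) = (6*(C - 4))/2 = (6*(-4 + C))/2 = (-24 + 6*C)/2 = -12 + 3*C)
B(w) = 20/7 + w (B(w) = (3 + w) - ⅐ = 20/7 + w)
(Q(-5)*B(P(6)) + 2)² = ((3*(-5))*(20/7 + (-12 + 3*6)) + 2)² = (-15*(20/7 + (-12 + 18)) + 2)² = (-15*(20/7 + 6) + 2)² = (-15*62/7 + 2)² = (-930/7 + 2)² = (-916/7)² = 839056/49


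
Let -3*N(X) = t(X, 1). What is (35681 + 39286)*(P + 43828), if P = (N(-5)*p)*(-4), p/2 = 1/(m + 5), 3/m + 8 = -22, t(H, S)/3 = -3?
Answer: 160979038044/49 ≈ 3.2853e+9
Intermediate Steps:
t(H, S) = -9 (t(H, S) = 3*(-3) = -9)
N(X) = 3 (N(X) = -1/3*(-9) = 3)
m = -1/10 (m = 3/(-8 - 22) = 3/(-30) = 3*(-1/30) = -1/10 ≈ -0.10000)
p = 20/49 (p = 2/(-1/10 + 5) = 2/(49/10) = 2*(10/49) = 20/49 ≈ 0.40816)
P = -240/49 (P = (3*(20/49))*(-4) = (60/49)*(-4) = -240/49 ≈ -4.8980)
(35681 + 39286)*(P + 43828) = (35681 + 39286)*(-240/49 + 43828) = 74967*(2147332/49) = 160979038044/49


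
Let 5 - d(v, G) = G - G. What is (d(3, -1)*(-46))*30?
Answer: -6900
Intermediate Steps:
d(v, G) = 5 (d(v, G) = 5 - (G - G) = 5 - 1*0 = 5 + 0 = 5)
(d(3, -1)*(-46))*30 = (5*(-46))*30 = -230*30 = -6900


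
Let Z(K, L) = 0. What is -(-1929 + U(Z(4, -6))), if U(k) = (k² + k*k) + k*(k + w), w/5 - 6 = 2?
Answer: 1929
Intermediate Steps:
w = 40 (w = 30 + 5*2 = 30 + 10 = 40)
U(k) = 2*k² + k*(40 + k) (U(k) = (k² + k*k) + k*(k + 40) = (k² + k²) + k*(40 + k) = 2*k² + k*(40 + k))
-(-1929 + U(Z(4, -6))) = -(-1929 + 0*(40 + 3*0)) = -(-1929 + 0*(40 + 0)) = -(-1929 + 0*40) = -(-1929 + 0) = -1*(-1929) = 1929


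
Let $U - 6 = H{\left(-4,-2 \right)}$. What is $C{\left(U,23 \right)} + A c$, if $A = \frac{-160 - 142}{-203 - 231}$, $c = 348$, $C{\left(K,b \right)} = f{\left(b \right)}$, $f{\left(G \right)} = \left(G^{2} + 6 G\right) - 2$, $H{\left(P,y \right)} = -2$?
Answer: $\frac{196853}{217} \approx 907.16$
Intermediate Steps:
$U = 4$ ($U = 6 - 2 = 4$)
$f{\left(G \right)} = -2 + G^{2} + 6 G$
$C{\left(K,b \right)} = -2 + b^{2} + 6 b$
$A = \frac{151}{217}$ ($A = - \frac{302}{-434} = \left(-302\right) \left(- \frac{1}{434}\right) = \frac{151}{217} \approx 0.69585$)
$C{\left(U,23 \right)} + A c = \left(-2 + 23^{2} + 6 \cdot 23\right) + \frac{151}{217} \cdot 348 = \left(-2 + 529 + 138\right) + \frac{52548}{217} = 665 + \frac{52548}{217} = \frac{196853}{217}$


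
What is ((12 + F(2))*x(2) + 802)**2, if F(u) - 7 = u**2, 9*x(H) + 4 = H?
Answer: 51437584/81 ≈ 6.3503e+5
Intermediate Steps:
x(H) = -4/9 + H/9
F(u) = 7 + u**2
((12 + F(2))*x(2) + 802)**2 = ((12 + (7 + 2**2))*(-4/9 + (1/9)*2) + 802)**2 = ((12 + (7 + 4))*(-4/9 + 2/9) + 802)**2 = ((12 + 11)*(-2/9) + 802)**2 = (23*(-2/9) + 802)**2 = (-46/9 + 802)**2 = (7172/9)**2 = 51437584/81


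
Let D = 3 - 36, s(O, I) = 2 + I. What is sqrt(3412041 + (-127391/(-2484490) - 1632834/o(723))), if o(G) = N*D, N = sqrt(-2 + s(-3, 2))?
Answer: sqrt(2548438304132975392490 + 18478128199685592900*sqrt(2))/27329390 ≈ 1856.6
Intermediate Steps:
N = sqrt(2) (N = sqrt(-2 + (2 + 2)) = sqrt(-2 + 4) = sqrt(2) ≈ 1.4142)
D = -33
o(G) = -33*sqrt(2) (o(G) = sqrt(2)*(-33) = -33*sqrt(2))
sqrt(3412041 + (-127391/(-2484490) - 1632834/o(723))) = sqrt(3412041 + (-127391/(-2484490) - 1632834*(-sqrt(2)/66))) = sqrt(3412041 + (-127391*(-1/2484490) - (-272139)*sqrt(2)/11)) = sqrt(3412041 + (127391/2484490 + 272139*sqrt(2)/11)) = sqrt(8477181871481/2484490 + 272139*sqrt(2)/11)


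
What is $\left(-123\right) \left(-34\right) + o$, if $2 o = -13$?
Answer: $\frac{8351}{2} \approx 4175.5$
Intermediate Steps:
$o = - \frac{13}{2}$ ($o = \frac{1}{2} \left(-13\right) = - \frac{13}{2} \approx -6.5$)
$\left(-123\right) \left(-34\right) + o = \left(-123\right) \left(-34\right) - \frac{13}{2} = 4182 - \frac{13}{2} = \frac{8351}{2}$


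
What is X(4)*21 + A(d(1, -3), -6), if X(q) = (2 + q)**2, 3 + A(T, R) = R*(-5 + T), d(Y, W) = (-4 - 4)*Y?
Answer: 831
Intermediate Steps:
d(Y, W) = -8*Y
A(T, R) = -3 + R*(-5 + T)
X(4)*21 + A(d(1, -3), -6) = (2 + 4)**2*21 + (-3 - 5*(-6) - (-48)) = 6**2*21 + (-3 + 30 - 6*(-8)) = 36*21 + (-3 + 30 + 48) = 756 + 75 = 831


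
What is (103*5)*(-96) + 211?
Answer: -49229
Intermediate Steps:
(103*5)*(-96) + 211 = 515*(-96) + 211 = -49440 + 211 = -49229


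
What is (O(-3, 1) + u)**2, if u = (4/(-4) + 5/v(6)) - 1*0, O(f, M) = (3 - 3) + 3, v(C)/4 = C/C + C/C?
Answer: 441/64 ≈ 6.8906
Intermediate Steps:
v(C) = 8 (v(C) = 4*(C/C + C/C) = 4*(1 + 1) = 4*2 = 8)
O(f, M) = 3 (O(f, M) = 0 + 3 = 3)
u = -3/8 (u = (4/(-4) + 5/8) - 1*0 = (4*(-1/4) + 5*(1/8)) + 0 = (-1 + 5/8) + 0 = -3/8 + 0 = -3/8 ≈ -0.37500)
(O(-3, 1) + u)**2 = (3 - 3/8)**2 = (21/8)**2 = 441/64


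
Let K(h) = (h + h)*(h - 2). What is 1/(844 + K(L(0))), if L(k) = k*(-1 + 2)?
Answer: 1/844 ≈ 0.0011848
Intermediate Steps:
L(k) = k (L(k) = k*1 = k)
K(h) = 2*h*(-2 + h) (K(h) = (2*h)*(-2 + h) = 2*h*(-2 + h))
1/(844 + K(L(0))) = 1/(844 + 2*0*(-2 + 0)) = 1/(844 + 2*0*(-2)) = 1/(844 + 0) = 1/844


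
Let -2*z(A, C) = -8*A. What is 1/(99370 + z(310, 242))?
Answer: 1/100610 ≈ 9.9394e-6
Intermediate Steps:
z(A, C) = 4*A (z(A, C) = -(-1)*8*A/2 = -(-4)*A = 4*A)
1/(99370 + z(310, 242)) = 1/(99370 + 4*310) = 1/(99370 + 1240) = 1/100610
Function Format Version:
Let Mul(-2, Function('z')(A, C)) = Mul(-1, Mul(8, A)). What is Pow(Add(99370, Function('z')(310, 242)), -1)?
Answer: Rational(1, 100610) ≈ 9.9394e-6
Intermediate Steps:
Function('z')(A, C) = Mul(4, A) (Function('z')(A, C) = Mul(Rational(-1, 2), Mul(-1, Mul(8, A))) = Mul(Rational(-1, 2), Mul(-8, A)) = Mul(4, A))
Pow(Add(99370, Function('z')(310, 242)), -1) = Pow(Add(99370, Mul(4, 310)), -1) = Pow(Add(99370, 1240), -1) = Pow(100610, -1) = Rational(1, 100610)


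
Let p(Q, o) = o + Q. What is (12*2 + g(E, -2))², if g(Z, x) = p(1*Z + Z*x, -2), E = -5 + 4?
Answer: 529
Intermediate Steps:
E = -1
p(Q, o) = Q + o
g(Z, x) = -2 + Z + Z*x (g(Z, x) = (1*Z + Z*x) - 2 = (Z + Z*x) - 2 = -2 + Z + Z*x)
(12*2 + g(E, -2))² = (12*2 + (-2 - (1 - 2)))² = (24 + (-2 - 1*(-1)))² = (24 + (-2 + 1))² = (24 - 1)² = 23² = 529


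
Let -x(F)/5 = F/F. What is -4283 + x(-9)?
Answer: -4288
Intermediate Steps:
x(F) = -5 (x(F) = -5*F/F = -5*1 = -5)
-4283 + x(-9) = -4283 - 5 = -4288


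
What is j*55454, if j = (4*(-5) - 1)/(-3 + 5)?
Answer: -582267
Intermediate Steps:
j = -21/2 (j = (-20 - 1)/2 = -21*½ = -21/2 ≈ -10.500)
j*55454 = -21/2*55454 = -582267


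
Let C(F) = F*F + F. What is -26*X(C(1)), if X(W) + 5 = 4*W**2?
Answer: -286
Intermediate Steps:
C(F) = F + F**2 (C(F) = F**2 + F = F + F**2)
X(W) = -5 + 4*W**2
-26*X(C(1)) = -26*(-5 + 4*(1*(1 + 1))**2) = -26*(-5 + 4*(1*2)**2) = -26*(-5 + 4*2**2) = -26*(-5 + 4*4) = -26*(-5 + 16) = -26*11 = -286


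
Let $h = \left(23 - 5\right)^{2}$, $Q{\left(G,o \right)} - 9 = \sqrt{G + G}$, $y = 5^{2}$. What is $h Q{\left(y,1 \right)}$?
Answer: $2916 + 1620 \sqrt{2} \approx 5207.0$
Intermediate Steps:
$y = 25$
$Q{\left(G,o \right)} = 9 + \sqrt{2} \sqrt{G}$ ($Q{\left(G,o \right)} = 9 + \sqrt{G + G} = 9 + \sqrt{2 G} = 9 + \sqrt{2} \sqrt{G}$)
$h = 324$ ($h = 18^{2} = 324$)
$h Q{\left(y,1 \right)} = 324 \left(9 + \sqrt{2} \sqrt{25}\right) = 324 \left(9 + \sqrt{2} \cdot 5\right) = 324 \left(9 + 5 \sqrt{2}\right) = 2916 + 1620 \sqrt{2}$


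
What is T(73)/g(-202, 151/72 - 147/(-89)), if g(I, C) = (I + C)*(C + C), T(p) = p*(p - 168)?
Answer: 142384093920/30518651039 ≈ 4.6655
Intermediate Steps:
T(p) = p*(-168 + p)
g(I, C) = 2*C*(C + I) (g(I, C) = (C + I)*(2*C) = 2*C*(C + I))
T(73)/g(-202, 151/72 - 147/(-89)) = (73*(-168 + 73))/((2*(151/72 - 147/(-89))*((151/72 - 147/(-89)) - 202))) = (73*(-95))/((2*(151*(1/72) - 147*(-1/89))*((151*(1/72) - 147*(-1/89)) - 202))) = -6935*1/(2*(151/72 + 147/89)*((151/72 + 147/89) - 202)) = -6935*3204/(24023*(24023/6408 - 202)) = -6935/(2*(24023/6408)*(-1270393/6408)) = -6935/(-30518651039/20531232) = -6935*(-20531232/30518651039) = 142384093920/30518651039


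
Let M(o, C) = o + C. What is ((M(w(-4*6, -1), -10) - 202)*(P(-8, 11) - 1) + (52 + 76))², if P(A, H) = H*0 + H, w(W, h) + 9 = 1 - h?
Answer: 4251844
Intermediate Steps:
w(W, h) = -8 - h (w(W, h) = -9 + (1 - h) = -8 - h)
P(A, H) = H (P(A, H) = 0 + H = H)
M(o, C) = C + o
((M(w(-4*6, -1), -10) - 202)*(P(-8, 11) - 1) + (52 + 76))² = (((-10 + (-8 - 1*(-1))) - 202)*(11 - 1) + (52 + 76))² = (((-10 + (-8 + 1)) - 202)*10 + 128)² = (((-10 - 7) - 202)*10 + 128)² = ((-17 - 202)*10 + 128)² = (-219*10 + 128)² = (-2190 + 128)² = (-2062)² = 4251844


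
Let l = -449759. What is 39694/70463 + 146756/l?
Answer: 7511865718/31691368417 ≈ 0.23703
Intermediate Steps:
39694/70463 + 146756/l = 39694/70463 + 146756/(-449759) = 39694*(1/70463) + 146756*(-1/449759) = 39694/70463 - 146756/449759 = 7511865718/31691368417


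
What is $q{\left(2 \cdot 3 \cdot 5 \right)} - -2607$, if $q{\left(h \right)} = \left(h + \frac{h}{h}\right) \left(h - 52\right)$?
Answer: $1925$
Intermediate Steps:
$q{\left(h \right)} = \left(1 + h\right) \left(-52 + h\right)$ ($q{\left(h \right)} = \left(h + 1\right) \left(-52 + h\right) = \left(1 + h\right) \left(-52 + h\right)$)
$q{\left(2 \cdot 3 \cdot 5 \right)} - -2607 = \left(-52 + \left(2 \cdot 3 \cdot 5\right)^{2} - 51 \cdot 2 \cdot 3 \cdot 5\right) - -2607 = \left(-52 + \left(6 \cdot 5\right)^{2} - 51 \cdot 6 \cdot 5\right) + 2607 = \left(-52 + 30^{2} - 1530\right) + 2607 = \left(-52 + 900 - 1530\right) + 2607 = -682 + 2607 = 1925$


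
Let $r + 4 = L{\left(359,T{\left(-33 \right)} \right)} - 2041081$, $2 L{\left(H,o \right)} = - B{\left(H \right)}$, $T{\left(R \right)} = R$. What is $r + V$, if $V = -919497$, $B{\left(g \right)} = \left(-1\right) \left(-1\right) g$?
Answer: $- \frac{5921523}{2} \approx -2.9608 \cdot 10^{6}$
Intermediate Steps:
$B{\left(g \right)} = g$ ($B{\left(g \right)} = 1 g = g$)
$L{\left(H,o \right)} = - \frac{H}{2}$ ($L{\left(H,o \right)} = \frac{\left(-1\right) H}{2} = - \frac{H}{2}$)
$r = - \frac{4082529}{2}$ ($r = -4 - \frac{4082521}{2} = - \frac{4082529}{2} \approx -2.0413 \cdot 10^{6}$)
$r + V = - \frac{4082529}{2} - 919497 = - \frac{5921523}{2}$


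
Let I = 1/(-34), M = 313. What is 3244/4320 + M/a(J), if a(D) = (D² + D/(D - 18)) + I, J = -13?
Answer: 501087667/192819960 ≈ 2.5987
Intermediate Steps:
I = -1/34 ≈ -0.029412
a(D) = -1/34 + D² + D/(-18 + D) (a(D) = (D² + D/(D - 18)) - 1/34 = (D² + D/(-18 + D)) - 1/34 = -1/34 + D² + D/(-18 + D))
3244/4320 + M/a(J) = 3244/4320 + 313/(((18 - 612*(-13)² + 33*(-13) + 34*(-13)³)/(34*(-18 - 13)))) = 3244*(1/4320) + 313/(((1/34)*(18 - 612*169 - 429 + 34*(-2197))/(-31))) = 811/1080 + 313/(((1/34)*(-1/31)*(18 - 103428 - 429 - 74698))) = 811/1080 + 313/(((1/34)*(-1/31)*(-178537))) = 811/1080 + 313/(178537/1054) = 811/1080 + 313*(1054/178537) = 811/1080 + 329902/178537 = 501087667/192819960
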